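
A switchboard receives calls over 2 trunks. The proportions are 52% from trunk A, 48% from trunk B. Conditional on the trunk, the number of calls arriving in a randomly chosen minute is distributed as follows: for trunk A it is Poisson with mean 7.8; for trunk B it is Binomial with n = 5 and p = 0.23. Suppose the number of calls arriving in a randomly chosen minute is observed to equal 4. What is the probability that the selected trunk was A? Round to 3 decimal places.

0.864

Likelihoods P(X=4 | ·): A: 0.0631932; B: 0.0107739.
Posterior ∝ prior × likelihood. Numerator for A: 0.52·0.0631932 = 0.0328605.
Normalizing constant: 0.52·0.0631932 + 0.48·0.0107739 = 0.0380319.
P(A | observation) = 0.0328605 / 0.0380319 = 0.864023.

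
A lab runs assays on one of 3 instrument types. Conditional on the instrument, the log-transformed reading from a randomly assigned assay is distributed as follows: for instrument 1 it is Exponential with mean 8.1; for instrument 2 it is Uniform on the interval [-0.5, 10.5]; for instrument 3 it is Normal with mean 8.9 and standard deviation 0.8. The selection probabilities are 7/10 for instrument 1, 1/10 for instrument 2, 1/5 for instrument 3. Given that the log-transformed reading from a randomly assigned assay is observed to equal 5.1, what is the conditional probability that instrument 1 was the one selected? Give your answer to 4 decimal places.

0.8351

Likelihoods f(5.1 | ·): 1: 0.0657764; 2: 0.0909091; 3: 6.28688e-06.
Posterior ∝ prior × likelihood. Numerator for 1: 0.7·0.0657764 = 0.0460435.
Normalizing constant: 0.7·0.0657764 + 0.1·0.0909091 + 0.2·6.28688e-06 = 0.0551357.
P(1 | observation) = 0.0460435 / 0.0551357 = 0.835095.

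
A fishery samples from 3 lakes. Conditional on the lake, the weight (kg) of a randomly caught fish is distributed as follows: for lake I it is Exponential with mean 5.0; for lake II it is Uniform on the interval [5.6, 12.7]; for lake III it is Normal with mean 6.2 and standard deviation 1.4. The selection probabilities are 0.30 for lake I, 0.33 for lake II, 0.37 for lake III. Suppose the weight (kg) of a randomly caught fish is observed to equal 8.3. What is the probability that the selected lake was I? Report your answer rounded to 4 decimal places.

0.1238

Likelihoods f(8.3 | ·): I: 0.0380278; II: 0.140845; III: 0.0925126.
Posterior ∝ prior × likelihood. Numerator for I: 0.3·0.0380278 = 0.0114083.
Normalizing constant: 0.3·0.0380278 + 0.33·0.140845 + 0.37·0.0925126 = 0.0921169.
P(I | observation) = 0.0114083 / 0.0921169 = 0.123846.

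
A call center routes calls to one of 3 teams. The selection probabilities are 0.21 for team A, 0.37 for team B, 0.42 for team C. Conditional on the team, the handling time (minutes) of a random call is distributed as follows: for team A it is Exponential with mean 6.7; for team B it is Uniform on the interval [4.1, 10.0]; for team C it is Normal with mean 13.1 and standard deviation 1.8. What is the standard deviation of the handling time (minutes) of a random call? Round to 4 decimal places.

4.6012

Per component, A: μ=6.7, E[X²]=89.78; B: μ=7.05, E[X²]=52.6033; C: μ=13.1, E[X²]=174.85.
E[X] = 0.21·6.7 + 0.37·7.05 + 0.42·13.1 = 9.5175.
E[X²] = 0.21·89.78 + 0.37·52.6033 + 0.42·174.85 = 111.754.
Var(X) = E[X²] − (E[X])² = 111.754 − 90.5828 = 21.1712.
SD(X) = √21.1712 = 4.60122.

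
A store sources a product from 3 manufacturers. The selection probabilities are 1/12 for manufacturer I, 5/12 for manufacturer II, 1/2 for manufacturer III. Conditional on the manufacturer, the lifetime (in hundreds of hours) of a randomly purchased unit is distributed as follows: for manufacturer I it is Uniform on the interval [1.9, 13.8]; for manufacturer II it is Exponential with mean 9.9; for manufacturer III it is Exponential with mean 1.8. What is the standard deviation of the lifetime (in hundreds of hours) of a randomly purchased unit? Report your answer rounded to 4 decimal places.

7.6669

Per component, I: μ=7.85, E[X²]=73.4233; II: μ=9.9, E[X²]=196.02; III: μ=1.8, E[X²]=6.48.
E[X] = 0.0833333·7.85 + 0.416667·9.9 + 0.5·1.8 = 5.67917.
E[X²] = 0.0833333·73.4233 + 0.416667·196.02 + 0.5·6.48 = 91.0336.
Var(X) = E[X²] − (E[X])² = 91.0336 − 32.2529 = 58.7807.
SD(X) = √58.7807 = 7.66686.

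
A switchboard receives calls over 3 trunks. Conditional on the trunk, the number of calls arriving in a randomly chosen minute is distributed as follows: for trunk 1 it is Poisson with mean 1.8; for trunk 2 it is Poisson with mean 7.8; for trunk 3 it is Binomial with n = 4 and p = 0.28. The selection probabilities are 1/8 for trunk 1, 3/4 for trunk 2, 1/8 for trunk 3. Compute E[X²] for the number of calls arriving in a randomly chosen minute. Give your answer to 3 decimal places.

52.368

For each component E[X²] = Var + (mean)², giving 1: 5.04; 2: 68.64; 3: 2.0608.
Overall E[X²] = 0.125·5.04 + 0.75·68.64 + 0.125·2.0608 = 52.3676.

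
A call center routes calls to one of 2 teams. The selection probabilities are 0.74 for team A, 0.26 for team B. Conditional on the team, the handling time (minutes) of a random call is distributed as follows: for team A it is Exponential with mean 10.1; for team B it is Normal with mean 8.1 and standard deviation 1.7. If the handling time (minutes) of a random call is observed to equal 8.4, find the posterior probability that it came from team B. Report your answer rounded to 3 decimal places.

0.653

Likelihoods f(8.4 | ·): A: 0.0431006; B: 0.231046.
Posterior ∝ prior × likelihood. Numerator for B: 0.26·0.231046 = 0.060072.
Normalizing constant: 0.74·0.0431006 + 0.26·0.231046 = 0.0919664.
P(B | observation) = 0.060072 / 0.0919664 = 0.653195.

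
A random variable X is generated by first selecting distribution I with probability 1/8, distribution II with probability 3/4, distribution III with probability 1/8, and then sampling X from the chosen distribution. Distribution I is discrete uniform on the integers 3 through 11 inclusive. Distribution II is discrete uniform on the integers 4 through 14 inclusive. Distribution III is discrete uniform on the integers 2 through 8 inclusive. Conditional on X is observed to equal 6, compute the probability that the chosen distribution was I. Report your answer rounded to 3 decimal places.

Likelihoods P(X=6 | ·): I: 0.111111; II: 0.0909091; III: 0.142857.
Posterior ∝ prior × likelihood. Numerator for I: 0.125·0.111111 = 0.0138889.
Normalizing constant: 0.125·0.111111 + 0.75·0.0909091 + 0.125·0.142857 = 0.0999278.
P(I | observation) = 0.0138889 / 0.0999278 = 0.138989.

0.139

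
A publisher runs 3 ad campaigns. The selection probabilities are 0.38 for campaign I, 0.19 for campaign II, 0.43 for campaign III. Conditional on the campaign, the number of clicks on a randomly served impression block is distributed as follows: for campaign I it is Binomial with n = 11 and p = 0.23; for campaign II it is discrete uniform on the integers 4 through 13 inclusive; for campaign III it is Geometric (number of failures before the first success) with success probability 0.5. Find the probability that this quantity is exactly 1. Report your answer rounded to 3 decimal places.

Conditional on each campaign, P(X = 1): I: 0.185365; II: 0; III: 0.25.
By total probability, P(X = 1) = 0.38·0.185365 + 0.19·0 + 0.43·0.25 = 0.177939.

0.178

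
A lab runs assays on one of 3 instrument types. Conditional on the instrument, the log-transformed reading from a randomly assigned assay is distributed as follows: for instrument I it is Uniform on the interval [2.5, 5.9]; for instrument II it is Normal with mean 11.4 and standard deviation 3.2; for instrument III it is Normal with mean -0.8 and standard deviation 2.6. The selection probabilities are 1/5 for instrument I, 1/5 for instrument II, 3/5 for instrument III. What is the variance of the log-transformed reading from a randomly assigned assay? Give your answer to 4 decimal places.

Per component, I: μ=4.2, E[X²]=18.6033; II: μ=11.4, E[X²]=140.2; III: μ=-0.8, E[X²]=7.4.
E[X] = 0.2·4.2 + 0.2·11.4 + 0.6·-0.8 = 2.64.
E[X²] = 0.2·18.6033 + 0.2·140.2 + 0.6·7.4 = 36.2007.
Var(X) = E[X²] − (E[X])² = 36.2007 − 6.9696 = 29.2311.

29.2311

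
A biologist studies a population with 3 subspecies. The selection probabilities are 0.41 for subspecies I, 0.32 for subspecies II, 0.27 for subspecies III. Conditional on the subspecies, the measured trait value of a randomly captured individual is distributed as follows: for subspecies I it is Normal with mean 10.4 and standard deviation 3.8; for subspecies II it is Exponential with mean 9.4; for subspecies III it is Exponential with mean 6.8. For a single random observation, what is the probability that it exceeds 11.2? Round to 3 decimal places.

Conditional on each subspecies, P(X > 11.2): I: 0.416628; II: 0.303769; III: 0.192616.
By total probability, P(X > 11.2) = 0.41·0.416628 + 0.32·0.303769 + 0.27·0.192616 = 0.32003.

0.320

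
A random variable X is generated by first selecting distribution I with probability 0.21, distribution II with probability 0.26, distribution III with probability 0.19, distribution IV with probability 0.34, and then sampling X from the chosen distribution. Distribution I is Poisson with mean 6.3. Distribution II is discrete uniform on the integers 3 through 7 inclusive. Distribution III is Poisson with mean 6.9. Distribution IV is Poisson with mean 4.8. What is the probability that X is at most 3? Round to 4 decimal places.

0.1951

Conditional on each component, P(X ≤ 3): I: 0.126374; II: 0.2; III: 0.0871296; IV: 0.29423.
By total probability, P(X ≤ 3) = 0.21·0.126374 + 0.26·0.2 + 0.19·0.0871296 + 0.34·0.29423 = 0.195131.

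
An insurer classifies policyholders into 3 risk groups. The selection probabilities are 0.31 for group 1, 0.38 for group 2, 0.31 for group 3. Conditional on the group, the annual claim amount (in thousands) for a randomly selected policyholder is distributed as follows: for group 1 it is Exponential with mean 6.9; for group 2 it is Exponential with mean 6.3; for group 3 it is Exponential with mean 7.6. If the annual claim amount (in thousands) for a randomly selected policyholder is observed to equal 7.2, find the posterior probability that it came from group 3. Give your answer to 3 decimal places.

Likelihoods f(7.2 | ·): 1: 0.0510475; 2: 0.0506201; 3: 0.0510211.
Posterior ∝ prior × likelihood. Numerator for 3: 0.31·0.0510211 = 0.0158165.
Normalizing constant: 0.31·0.0510475 + 0.38·0.0506201 + 0.31·0.0510211 = 0.0508769.
P(3 | observation) = 0.0158165 / 0.0508769 = 0.310879.

0.311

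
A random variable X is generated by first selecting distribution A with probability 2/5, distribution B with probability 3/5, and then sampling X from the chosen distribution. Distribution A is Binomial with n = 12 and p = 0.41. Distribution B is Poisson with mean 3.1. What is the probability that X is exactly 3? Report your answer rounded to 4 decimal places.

0.1867

Conditional on each component, P(X = 3): A: 0.131354; B: 0.223677.
By total probability, P(X = 3) = 0.4·0.131354 + 0.6·0.223677 = 0.186748.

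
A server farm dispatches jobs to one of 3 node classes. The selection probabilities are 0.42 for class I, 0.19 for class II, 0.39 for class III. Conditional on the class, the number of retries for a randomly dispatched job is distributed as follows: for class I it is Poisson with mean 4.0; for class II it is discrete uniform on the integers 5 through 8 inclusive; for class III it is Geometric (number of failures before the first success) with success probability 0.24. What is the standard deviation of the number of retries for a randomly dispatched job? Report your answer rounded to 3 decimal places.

Per component, I: μ=4, E[X²]=20; II: μ=6.5, E[X²]=43.5; III: μ=3.16667, E[X²]=23.2222.
E[X] = 0.42·4 + 0.19·6.5 + 0.39·3.16667 = 4.15.
E[X²] = 0.42·20 + 0.19·43.5 + 0.39·23.2222 = 25.7217.
Var(X) = E[X²] − (E[X])² = 25.7217 − 17.2225 = 8.49917.
SD(X) = √8.49917 = 2.91533.

2.915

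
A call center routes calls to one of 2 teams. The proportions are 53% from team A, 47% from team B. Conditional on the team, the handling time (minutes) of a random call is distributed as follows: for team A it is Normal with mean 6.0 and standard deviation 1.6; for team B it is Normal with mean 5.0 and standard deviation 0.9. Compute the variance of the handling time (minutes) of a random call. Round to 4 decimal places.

Per component, A: μ=6, E[X²]=38.56; B: μ=5, E[X²]=25.81.
E[X] = 0.53·6 + 0.47·5 = 5.53.
E[X²] = 0.53·38.56 + 0.47·25.81 = 32.5675.
Var(X) = E[X²] − (E[X])² = 32.5675 − 30.5809 = 1.9866.

1.9866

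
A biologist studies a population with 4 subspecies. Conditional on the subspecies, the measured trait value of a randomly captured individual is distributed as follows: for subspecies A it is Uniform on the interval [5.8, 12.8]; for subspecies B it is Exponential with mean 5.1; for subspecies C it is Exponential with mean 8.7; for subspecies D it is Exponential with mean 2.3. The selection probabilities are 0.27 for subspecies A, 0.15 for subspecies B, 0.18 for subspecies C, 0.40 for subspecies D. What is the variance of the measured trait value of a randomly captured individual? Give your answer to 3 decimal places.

Per component, A: μ=9.3, E[X²]=90.5733; B: μ=5.1, E[X²]=52.02; C: μ=8.7, E[X²]=151.38; D: μ=2.3, E[X²]=10.58.
E[X] = 0.27·9.3 + 0.15·5.1 + 0.18·8.7 + 0.4·2.3 = 5.762.
E[X²] = 0.27·90.5733 + 0.15·52.02 + 0.18·151.38 + 0.4·10.58 = 63.7382.
Var(X) = E[X²] − (E[X])² = 63.7382 − 33.2006 = 30.5376.

30.538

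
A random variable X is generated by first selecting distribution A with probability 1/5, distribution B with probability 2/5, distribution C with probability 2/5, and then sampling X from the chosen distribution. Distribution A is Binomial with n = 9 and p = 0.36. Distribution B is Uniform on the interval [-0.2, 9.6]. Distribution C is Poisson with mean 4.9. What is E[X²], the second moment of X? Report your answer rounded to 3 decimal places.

For each component E[X²] = Var + (mean)², giving A: 12.5712; B: 30.0933; C: 28.91.
Overall E[X²] = 0.2·12.5712 + 0.4·30.0933 + 0.4·28.91 = 26.1156.

26.116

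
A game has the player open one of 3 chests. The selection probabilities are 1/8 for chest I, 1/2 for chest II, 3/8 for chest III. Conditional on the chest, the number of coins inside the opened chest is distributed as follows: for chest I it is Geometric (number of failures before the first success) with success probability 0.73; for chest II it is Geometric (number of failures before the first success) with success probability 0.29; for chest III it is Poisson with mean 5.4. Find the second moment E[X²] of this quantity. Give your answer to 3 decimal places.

20.259

For each component E[X²] = Var + (mean)², giving I: 0.64346; II: 14.4364; III: 34.56.
Overall E[X²] = 0.125·0.64346 + 0.5·14.4364 + 0.375·34.56 = 20.2586.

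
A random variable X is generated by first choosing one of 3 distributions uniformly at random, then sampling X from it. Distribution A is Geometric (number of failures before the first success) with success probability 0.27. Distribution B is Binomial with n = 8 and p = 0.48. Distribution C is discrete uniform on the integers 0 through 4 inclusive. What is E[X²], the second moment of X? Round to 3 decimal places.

13.355

For each component E[X²] = Var + (mean)², giving A: 17.3237; B: 16.7424; C: 6.
Overall E[X²] = 0.333333·17.3237 + 0.333333·16.7424 + 0.333333·6 = 13.3554.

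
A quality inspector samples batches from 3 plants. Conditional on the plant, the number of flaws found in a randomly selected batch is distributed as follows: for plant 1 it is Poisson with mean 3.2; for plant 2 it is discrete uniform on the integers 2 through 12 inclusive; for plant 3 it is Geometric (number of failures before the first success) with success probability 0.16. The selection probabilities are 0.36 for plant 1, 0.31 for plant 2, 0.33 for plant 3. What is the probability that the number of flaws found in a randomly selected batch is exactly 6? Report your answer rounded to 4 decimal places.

Conditional on each plant, P(X = 6): 1: 0.060789; 2: 0.0909091; 3: 0.0562077.
By total probability, P(X = 6) = 0.36·0.060789 + 0.31·0.0909091 + 0.33·0.0562077 = 0.0686144.

0.0686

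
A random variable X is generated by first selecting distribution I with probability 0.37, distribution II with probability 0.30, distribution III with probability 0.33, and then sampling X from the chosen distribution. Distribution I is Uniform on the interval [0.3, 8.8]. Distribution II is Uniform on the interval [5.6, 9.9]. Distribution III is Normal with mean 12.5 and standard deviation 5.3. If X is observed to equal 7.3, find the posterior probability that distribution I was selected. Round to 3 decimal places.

Likelihoods f(7.3 | ·): I: 0.117647; II: 0.232558; III: 0.0465162.
Posterior ∝ prior × likelihood. Numerator for I: 0.37·0.117647 = 0.0435294.
Normalizing constant: 0.37·0.117647 + 0.3·0.232558 + 0.33·0.0465162 = 0.128647.
P(I | observation) = 0.0435294 / 0.128647 = 0.338363.

0.338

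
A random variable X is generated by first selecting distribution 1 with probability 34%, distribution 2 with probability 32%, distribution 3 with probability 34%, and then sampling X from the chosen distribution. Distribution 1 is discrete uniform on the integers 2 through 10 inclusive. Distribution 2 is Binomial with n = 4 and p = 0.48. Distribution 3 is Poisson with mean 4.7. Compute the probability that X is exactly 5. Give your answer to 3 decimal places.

Conditional on each component, P(X = 5): 1: 0.111111; 2: 0; 3: 0.17383.
By total probability, P(X = 5) = 0.34·0.111111 + 0.32·0 + 0.34·0.17383 = 0.0968799.

0.097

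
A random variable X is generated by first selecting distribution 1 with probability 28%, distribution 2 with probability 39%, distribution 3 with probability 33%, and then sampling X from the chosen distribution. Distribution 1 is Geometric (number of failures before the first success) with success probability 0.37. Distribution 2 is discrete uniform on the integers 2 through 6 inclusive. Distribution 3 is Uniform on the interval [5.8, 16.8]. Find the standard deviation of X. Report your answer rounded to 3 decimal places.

4.620

Per component, 1: μ=1.7027, E[X²]=7.5011; 2: μ=4, E[X²]=18; 3: μ=11.3, E[X²]=137.773.
E[X] = 0.28·1.7027 + 0.39·4 + 0.33·11.3 = 5.76576.
E[X²] = 0.28·7.5011 + 0.39·18 + 0.33·137.773 = 54.5855.
Var(X) = E[X²] − (E[X])² = 54.5855 − 33.244 = 21.3416.
SD(X) = √21.3416 = 4.61969.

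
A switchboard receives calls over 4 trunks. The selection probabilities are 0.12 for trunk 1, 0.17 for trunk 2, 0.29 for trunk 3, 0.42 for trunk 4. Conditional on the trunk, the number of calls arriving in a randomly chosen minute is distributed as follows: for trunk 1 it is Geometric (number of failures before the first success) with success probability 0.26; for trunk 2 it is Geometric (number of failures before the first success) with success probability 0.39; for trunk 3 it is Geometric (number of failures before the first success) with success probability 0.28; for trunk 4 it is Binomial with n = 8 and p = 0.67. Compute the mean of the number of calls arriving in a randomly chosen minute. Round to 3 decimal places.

3.604

Component means — 1: 2.84615; 2: 1.5641; 3: 2.57143; 4: 5.36.
E[X] = 0.12·2.84615 + 0.17·1.5641 + 0.29·2.57143 + 0.42·5.36 = 3.60435.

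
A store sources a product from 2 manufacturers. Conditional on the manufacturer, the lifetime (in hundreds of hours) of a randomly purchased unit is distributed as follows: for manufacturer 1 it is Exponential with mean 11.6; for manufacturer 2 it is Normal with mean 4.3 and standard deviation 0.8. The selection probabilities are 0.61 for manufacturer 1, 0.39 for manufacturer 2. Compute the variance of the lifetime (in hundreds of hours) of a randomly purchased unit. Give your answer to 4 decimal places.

Per component, 1: μ=11.6, E[X²]=269.12; 2: μ=4.3, E[X²]=19.13.
E[X] = 0.61·11.6 + 0.39·4.3 = 8.753.
E[X²] = 0.61·269.12 + 0.39·19.13 = 171.624.
Var(X) = E[X²] − (E[X])² = 171.624 − 76.615 = 95.0089.

95.0089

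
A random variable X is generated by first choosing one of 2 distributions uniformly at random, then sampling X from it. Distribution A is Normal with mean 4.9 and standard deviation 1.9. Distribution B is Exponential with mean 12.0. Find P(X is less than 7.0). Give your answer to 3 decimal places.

Conditional on each component, P(X < 7.0): A: 0.865477; B: 0.441965.
By total probability, P(X < 7.0) = 0.5·0.865477 + 0.5·0.441965 = 0.653721.

0.654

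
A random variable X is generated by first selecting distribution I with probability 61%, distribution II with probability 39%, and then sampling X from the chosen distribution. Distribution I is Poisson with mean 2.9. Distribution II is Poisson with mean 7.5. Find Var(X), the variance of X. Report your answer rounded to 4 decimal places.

Per component, I: μ=2.9, E[X²]=11.31; II: μ=7.5, E[X²]=63.75.
E[X] = 0.61·2.9 + 0.39·7.5 = 4.694.
E[X²] = 0.61·11.31 + 0.39·63.75 = 31.7616.
Var(X) = E[X²] − (E[X])² = 31.7616 − 22.0336 = 9.72796.

9.7280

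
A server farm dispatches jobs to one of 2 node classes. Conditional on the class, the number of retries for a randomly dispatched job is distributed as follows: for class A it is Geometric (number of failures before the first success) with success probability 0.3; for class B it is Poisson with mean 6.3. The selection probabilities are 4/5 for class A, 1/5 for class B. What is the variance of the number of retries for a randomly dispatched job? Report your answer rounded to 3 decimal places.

10.000

Per component, A: μ=2.33333, E[X²]=13.2222; B: μ=6.3, E[X²]=45.99.
E[X] = 0.8·2.33333 + 0.2·6.3 = 3.12667.
E[X²] = 0.8·13.2222 + 0.2·45.99 = 19.7758.
Var(X) = E[X²] − (E[X])² = 19.7758 − 9.77604 = 9.99973.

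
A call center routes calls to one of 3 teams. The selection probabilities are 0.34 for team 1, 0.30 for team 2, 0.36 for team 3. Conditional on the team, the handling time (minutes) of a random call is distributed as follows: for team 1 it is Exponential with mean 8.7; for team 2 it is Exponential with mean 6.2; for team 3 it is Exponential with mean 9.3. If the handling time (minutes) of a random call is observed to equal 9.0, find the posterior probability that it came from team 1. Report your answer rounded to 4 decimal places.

0.3479

Likelihoods f(9.0 | ·): 1: 0.0408517; 2: 0.0377729; 3: 0.0408538.
Posterior ∝ prior × likelihood. Numerator for 1: 0.34·0.0408517 = 0.0138896.
Normalizing constant: 0.34·0.0408517 + 0.3·0.0377729 + 0.36·0.0408538 = 0.0399288.
P(1 | observation) = 0.0138896 / 0.0399288 = 0.347859.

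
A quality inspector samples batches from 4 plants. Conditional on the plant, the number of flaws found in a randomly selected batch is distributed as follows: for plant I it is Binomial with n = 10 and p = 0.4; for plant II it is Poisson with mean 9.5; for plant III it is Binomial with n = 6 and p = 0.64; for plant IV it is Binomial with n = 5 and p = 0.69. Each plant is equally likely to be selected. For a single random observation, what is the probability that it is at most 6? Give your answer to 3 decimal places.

Conditional on each plant, P(X ≤ 6): I: 0.945238; II: 0.164949; III: 1; IV: 1.
By total probability, P(X ≤ 6) = 0.25·0.945238 + 0.25·0.164949 + 0.25·1 + 0.25·1 = 0.777547.

0.778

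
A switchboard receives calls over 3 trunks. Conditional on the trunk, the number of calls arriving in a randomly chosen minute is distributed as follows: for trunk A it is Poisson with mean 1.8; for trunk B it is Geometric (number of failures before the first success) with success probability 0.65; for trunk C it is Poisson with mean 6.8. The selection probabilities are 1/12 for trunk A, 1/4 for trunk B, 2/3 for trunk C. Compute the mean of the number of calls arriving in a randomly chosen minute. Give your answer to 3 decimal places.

Component means — A: 1.8; B: 0.538462; C: 6.8.
E[X] = 0.0833333·1.8 + 0.25·0.538462 + 0.666667·6.8 = 4.81795.

4.818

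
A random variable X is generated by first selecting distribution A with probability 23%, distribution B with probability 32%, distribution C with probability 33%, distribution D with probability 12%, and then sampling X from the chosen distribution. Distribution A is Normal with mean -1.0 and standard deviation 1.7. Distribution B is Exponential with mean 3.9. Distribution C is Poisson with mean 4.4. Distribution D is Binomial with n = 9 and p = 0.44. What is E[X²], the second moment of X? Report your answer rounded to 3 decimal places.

20.618

For each component E[X²] = Var + (mean)², giving A: 3.89; B: 30.42; C: 23.76; D: 17.8992.
Overall E[X²] = 0.23·3.89 + 0.32·30.42 + 0.33·23.76 + 0.12·17.8992 = 20.6178.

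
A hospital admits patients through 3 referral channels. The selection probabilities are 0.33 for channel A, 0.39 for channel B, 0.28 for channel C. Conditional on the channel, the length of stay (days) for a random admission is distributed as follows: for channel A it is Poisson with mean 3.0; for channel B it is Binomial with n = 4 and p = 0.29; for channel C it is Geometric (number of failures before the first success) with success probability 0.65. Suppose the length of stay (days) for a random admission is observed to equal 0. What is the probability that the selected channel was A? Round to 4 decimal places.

0.0552

Likelihoods P(X=0 | ·): A: 0.0497871; B: 0.254117; C: 0.65.
Posterior ∝ prior × likelihood. Numerator for A: 0.33·0.0497871 = 0.0164297.
Normalizing constant: 0.33·0.0497871 + 0.39·0.254117 + 0.28·0.65 = 0.297535.
P(A | observation) = 0.0164297 / 0.297535 = 0.0552194.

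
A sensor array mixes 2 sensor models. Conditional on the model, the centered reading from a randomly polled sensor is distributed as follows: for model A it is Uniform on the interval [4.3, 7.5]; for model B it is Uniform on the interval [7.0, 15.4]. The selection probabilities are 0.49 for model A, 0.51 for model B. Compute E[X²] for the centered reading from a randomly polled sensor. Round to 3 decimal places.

84.448

For each component E[X²] = Var + (mean)², giving A: 35.6633; B: 131.32.
Overall E[X²] = 0.49·35.6633 + 0.51·131.32 = 84.4482.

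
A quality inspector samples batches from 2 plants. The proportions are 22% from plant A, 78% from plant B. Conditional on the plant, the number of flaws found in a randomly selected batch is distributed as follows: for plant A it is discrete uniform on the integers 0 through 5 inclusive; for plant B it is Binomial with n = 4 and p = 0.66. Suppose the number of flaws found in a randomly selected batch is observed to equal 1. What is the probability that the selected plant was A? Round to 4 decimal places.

Likelihoods P(X=1 | ·): A: 0.166667; B: 0.103763.
Posterior ∝ prior × likelihood. Numerator for A: 0.22·0.166667 = 0.0366667.
Normalizing constant: 0.22·0.166667 + 0.78·0.103763 = 0.117601.
P(A | observation) = 0.0366667 / 0.117601 = 0.311788.

0.3118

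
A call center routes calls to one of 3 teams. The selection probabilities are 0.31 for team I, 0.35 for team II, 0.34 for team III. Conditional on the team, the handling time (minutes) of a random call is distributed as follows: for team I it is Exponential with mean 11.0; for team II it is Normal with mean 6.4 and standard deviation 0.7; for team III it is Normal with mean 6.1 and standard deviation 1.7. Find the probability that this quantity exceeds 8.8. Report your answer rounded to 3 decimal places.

Conditional on each team, P(X > 8.8): I: 0.449329; II: 0.000303383; III: 0.0561166.
By total probability, P(X > 8.8) = 0.31·0.449329 + 0.35·0.000303383 + 0.34·0.0561166 = 0.158478.

0.158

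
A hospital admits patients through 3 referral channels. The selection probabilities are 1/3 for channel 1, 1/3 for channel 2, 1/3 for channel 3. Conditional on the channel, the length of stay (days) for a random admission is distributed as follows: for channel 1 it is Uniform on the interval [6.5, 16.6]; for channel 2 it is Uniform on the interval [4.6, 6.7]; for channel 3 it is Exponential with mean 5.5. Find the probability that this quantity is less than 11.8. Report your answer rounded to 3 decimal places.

Conditional on each channel, P(X < 11.8): 1: 0.524752; 2: 1; 3: 0.882985.
By total probability, P(X < 11.8) = 0.333333·0.524752 + 0.333333·1 + 0.333333·0.882985 = 0.802579.

0.803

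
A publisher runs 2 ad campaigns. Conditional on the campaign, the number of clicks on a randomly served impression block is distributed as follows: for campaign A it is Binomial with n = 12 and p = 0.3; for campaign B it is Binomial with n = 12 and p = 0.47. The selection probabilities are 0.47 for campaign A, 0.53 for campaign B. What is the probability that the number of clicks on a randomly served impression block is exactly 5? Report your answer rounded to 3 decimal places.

0.188

Conditional on each campaign, P(X = 5): A: 0.158496; B: 0.213376.
By total probability, P(X = 5) = 0.47·0.158496 + 0.53·0.213376 = 0.187582.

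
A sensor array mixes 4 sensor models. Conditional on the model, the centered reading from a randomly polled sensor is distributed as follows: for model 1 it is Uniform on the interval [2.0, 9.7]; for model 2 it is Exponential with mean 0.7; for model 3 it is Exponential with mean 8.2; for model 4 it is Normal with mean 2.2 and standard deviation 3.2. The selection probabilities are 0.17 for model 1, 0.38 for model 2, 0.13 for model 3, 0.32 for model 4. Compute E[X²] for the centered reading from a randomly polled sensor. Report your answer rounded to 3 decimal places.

29.338

For each component E[X²] = Var + (mean)², giving 1: 39.1633; 2: 0.98; 3: 134.48; 4: 15.08.
Overall E[X²] = 0.17·39.1633 + 0.38·0.98 + 0.13·134.48 + 0.32·15.08 = 29.3382.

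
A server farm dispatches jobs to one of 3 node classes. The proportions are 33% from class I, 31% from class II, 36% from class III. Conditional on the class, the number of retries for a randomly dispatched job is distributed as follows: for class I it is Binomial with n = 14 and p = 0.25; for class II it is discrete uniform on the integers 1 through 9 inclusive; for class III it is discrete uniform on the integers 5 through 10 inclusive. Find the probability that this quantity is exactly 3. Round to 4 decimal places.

0.1137

Conditional on each class, P(X = 3): I: 0.240212; II: 0.111111; III: 0.
By total probability, P(X = 3) = 0.33·0.240212 + 0.31·0.111111 + 0.36·0 = 0.113715.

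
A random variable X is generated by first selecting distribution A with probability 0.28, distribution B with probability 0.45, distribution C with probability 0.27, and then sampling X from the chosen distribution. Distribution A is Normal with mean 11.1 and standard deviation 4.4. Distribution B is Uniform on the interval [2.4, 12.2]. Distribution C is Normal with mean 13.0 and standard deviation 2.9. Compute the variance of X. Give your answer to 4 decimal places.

Per component, A: μ=11.1, E[X²]=142.57; B: μ=7.3, E[X²]=61.2933; C: μ=13, E[X²]=177.41.
E[X] = 0.28·11.1 + 0.45·7.3 + 0.27·13 = 9.903.
E[X²] = 0.28·142.57 + 0.45·61.2933 + 0.27·177.41 = 115.402.
Var(X) = E[X²] − (E[X])² = 115.402 − 98.0694 = 17.3329.

17.3329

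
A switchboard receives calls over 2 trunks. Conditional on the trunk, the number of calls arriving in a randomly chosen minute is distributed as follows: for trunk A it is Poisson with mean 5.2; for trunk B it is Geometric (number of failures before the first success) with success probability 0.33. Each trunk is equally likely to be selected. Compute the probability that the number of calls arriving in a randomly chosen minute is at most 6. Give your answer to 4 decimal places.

0.8359

Conditional on each trunk, P(X ≤ 6): A: 0.732393; B: 0.939393.
By total probability, P(X ≤ 6) = 0.5·0.732393 + 0.5·0.939393 = 0.835893.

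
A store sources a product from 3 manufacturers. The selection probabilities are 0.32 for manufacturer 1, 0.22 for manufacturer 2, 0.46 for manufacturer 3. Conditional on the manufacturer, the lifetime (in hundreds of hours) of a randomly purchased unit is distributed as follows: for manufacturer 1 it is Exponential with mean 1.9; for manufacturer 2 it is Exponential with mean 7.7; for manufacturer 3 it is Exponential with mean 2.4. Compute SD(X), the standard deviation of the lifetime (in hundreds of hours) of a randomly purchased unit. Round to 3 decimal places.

Per component, 1: μ=1.9, E[X²]=7.22; 2: μ=7.7, E[X²]=118.58; 3: μ=2.4, E[X²]=11.52.
E[X] = 0.32·1.9 + 0.22·7.7 + 0.46·2.4 = 3.406.
E[X²] = 0.32·7.22 + 0.22·118.58 + 0.46·11.52 = 33.6972.
Var(X) = E[X²] − (E[X])² = 33.6972 − 11.6008 = 22.0964.
SD(X) = √22.0964 = 4.70068.

4.701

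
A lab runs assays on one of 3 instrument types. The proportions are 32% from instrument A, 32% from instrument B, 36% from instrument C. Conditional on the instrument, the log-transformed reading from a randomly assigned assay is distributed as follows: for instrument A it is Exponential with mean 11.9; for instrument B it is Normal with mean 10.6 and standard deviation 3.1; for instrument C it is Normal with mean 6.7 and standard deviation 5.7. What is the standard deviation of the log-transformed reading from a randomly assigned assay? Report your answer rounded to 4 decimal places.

Per component, A: μ=11.9, E[X²]=283.22; B: μ=10.6, E[X²]=121.97; C: μ=6.7, E[X²]=77.38.
E[X] = 0.32·11.9 + 0.32·10.6 + 0.36·6.7 = 9.612.
E[X²] = 0.32·283.22 + 0.32·121.97 + 0.36·77.38 = 157.518.
Var(X) = E[X²] − (E[X])² = 157.518 − 92.3905 = 65.1271.
SD(X) = √65.1271 = 8.07013.

8.0701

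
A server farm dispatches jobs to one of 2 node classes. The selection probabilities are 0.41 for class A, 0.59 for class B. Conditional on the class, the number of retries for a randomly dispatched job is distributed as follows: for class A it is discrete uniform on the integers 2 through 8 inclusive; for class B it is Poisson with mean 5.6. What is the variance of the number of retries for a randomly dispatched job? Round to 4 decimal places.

Per component, A: μ=5, E[X²]=29; B: μ=5.6, E[X²]=36.96.
E[X] = 0.41·5 + 0.59·5.6 = 5.354.
E[X²] = 0.41·29 + 0.59·36.96 = 33.6964.
Var(X) = E[X²] − (E[X])² = 33.6964 − 28.6653 = 5.03108.

5.0311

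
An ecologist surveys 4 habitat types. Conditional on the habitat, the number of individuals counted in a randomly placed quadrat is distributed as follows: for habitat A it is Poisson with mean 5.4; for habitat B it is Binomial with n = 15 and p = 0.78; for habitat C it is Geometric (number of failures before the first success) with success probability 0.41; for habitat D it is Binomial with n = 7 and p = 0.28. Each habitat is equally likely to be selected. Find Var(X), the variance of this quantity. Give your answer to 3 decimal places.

Per component, A: μ=5.4, E[X²]=34.56; B: μ=11.7, E[X²]=139.464; C: μ=1.43902, E[X²]=5.58061; D: μ=1.96, E[X²]=5.2528.
E[X] = 0.25·5.4 + 0.25·11.7 + 0.25·1.43902 + 0.25·1.96 = 5.12476.
E[X²] = 0.25·34.56 + 0.25·139.464 + 0.25·5.58061 + 0.25·5.2528 = 46.2144.
Var(X) = E[X²] − (E[X])² = 46.2144 − 26.2631 = 19.9512.

19.951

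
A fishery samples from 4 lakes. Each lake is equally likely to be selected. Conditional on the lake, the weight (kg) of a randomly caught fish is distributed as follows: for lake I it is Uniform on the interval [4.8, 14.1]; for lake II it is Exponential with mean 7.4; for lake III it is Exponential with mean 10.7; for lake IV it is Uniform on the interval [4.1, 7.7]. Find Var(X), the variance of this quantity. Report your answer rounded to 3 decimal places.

47.794

Per component, I: μ=9.45, E[X²]=96.51; II: μ=7.4, E[X²]=109.52; III: μ=10.7, E[X²]=228.98; IV: μ=5.9, E[X²]=35.89.
E[X] = 0.25·9.45 + 0.25·7.4 + 0.25·10.7 + 0.25·5.9 = 8.3625.
E[X²] = 0.25·96.51 + 0.25·109.52 + 0.25·228.98 + 0.25·35.89 = 117.725.
Var(X) = E[X²] − (E[X])² = 117.725 − 69.9314 = 47.7936.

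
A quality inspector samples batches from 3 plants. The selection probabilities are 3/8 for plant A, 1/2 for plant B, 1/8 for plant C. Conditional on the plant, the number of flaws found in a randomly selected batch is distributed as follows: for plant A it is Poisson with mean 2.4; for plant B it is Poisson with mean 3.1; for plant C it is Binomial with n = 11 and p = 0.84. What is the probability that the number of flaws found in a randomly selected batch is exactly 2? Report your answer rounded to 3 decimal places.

Conditional on each plant, P(X = 2): A: 0.261268; B: 0.216461; C: 2.66687e-06.
By total probability, P(X = 2) = 0.375·0.261268 + 0.5·0.216461 + 0.125·2.66687e-06 = 0.206206.

0.206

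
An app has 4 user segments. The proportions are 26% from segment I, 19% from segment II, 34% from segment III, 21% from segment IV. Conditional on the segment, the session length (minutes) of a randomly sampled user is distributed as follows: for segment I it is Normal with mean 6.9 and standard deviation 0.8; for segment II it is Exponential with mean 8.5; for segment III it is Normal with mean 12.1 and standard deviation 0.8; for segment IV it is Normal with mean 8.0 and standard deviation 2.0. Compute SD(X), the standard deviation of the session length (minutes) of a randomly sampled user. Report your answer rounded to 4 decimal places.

Per component, I: μ=6.9, E[X²]=48.25; II: μ=8.5, E[X²]=144.5; III: μ=12.1, E[X²]=147.05; IV: μ=8, E[X²]=68.
E[X] = 0.26·6.9 + 0.19·8.5 + 0.34·12.1 + 0.21·8 = 9.203.
E[X²] = 0.26·48.25 + 0.19·144.5 + 0.34·147.05 + 0.21·68 = 104.277.
Var(X) = E[X²] − (E[X])² = 104.277 − 84.6952 = 19.5818.
SD(X) = √19.5818 = 4.42513.

4.4251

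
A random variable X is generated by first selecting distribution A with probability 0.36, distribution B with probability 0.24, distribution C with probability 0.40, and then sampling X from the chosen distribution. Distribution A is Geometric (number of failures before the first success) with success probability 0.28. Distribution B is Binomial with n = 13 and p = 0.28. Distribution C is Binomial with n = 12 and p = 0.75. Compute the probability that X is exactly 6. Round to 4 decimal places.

Conditional on each component, P(X = 6): A: 0.0390079; B: 0.0829455; C: 0.0401495.
By total probability, P(X = 6) = 0.36·0.0390079 + 0.24·0.0829455 + 0.4·0.0401495 = 0.0500096.

0.0500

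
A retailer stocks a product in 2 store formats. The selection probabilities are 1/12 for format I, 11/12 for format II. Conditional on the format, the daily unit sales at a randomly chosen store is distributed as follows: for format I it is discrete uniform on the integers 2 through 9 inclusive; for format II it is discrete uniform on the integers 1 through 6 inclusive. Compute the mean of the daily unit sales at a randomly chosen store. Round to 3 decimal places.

Component means — I: 5.5; II: 3.5.
E[X] = 0.0833333·5.5 + 0.916667·3.5 = 3.66667.

3.667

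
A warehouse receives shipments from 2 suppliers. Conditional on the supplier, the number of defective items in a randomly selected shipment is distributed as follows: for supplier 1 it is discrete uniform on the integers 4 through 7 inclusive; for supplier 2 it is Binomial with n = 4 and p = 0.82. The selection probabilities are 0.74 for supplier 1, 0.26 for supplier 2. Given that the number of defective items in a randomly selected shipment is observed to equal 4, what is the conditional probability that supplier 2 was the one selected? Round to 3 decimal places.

0.389

Likelihoods P(X=4 | ·): 1: 0.25; 2: 0.452122.
Posterior ∝ prior × likelihood. Numerator for 2: 0.26·0.452122 = 0.117552.
Normalizing constant: 0.74·0.25 + 0.26·0.452122 = 0.302552.
P(2 | observation) = 0.117552 / 0.302552 = 0.388534.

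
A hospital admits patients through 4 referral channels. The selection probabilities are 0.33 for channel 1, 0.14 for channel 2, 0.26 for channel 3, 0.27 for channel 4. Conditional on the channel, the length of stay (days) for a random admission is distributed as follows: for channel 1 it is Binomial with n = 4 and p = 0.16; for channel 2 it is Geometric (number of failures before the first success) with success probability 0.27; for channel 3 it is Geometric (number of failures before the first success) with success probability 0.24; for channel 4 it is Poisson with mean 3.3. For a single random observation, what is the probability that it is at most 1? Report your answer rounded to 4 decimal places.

0.5075

Conditional on each channel, P(X ≤ 1): 1: 0.877202; 2: 0.4671; 3: 0.4224; 4: 0.158598.
By total probability, P(X ≤ 1) = 0.33·0.877202 + 0.14·0.4671 + 0.26·0.4224 + 0.27·0.158598 = 0.507516.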